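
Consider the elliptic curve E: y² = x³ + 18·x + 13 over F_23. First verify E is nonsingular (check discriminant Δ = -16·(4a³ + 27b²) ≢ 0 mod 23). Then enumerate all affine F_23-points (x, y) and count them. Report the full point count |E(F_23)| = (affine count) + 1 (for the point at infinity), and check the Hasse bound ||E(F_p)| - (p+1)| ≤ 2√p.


Affine points = {(0, 6), (0, 17), (1, 3), (1, 20), (3, 5), (3, 18), (8, 5), (8, 18), (11, 1), (11, 22), (12, 5), (12, 18), (13, 11), (13, 12), (15, 1), (15, 22), (16, 2), (16, 21), (20, 1), (20, 22)}; affine count = 20; |E(F_23)| = 21.

Discriminant check: Δ ∝ 4a³ + 27b² = 4·18³ + 27·13² = 4·5832 + 27·169 ≡ 15 (mod 23). Nonzero ⇒ E is nonsingular.
For each x ∈ F_23, compute rhs = x³ + 18·x + 13 mod 23, then count y ∈ F_23 with y² ≡ rhs.
  x = 0: rhs = 13, matching y values: 6, 17 (2 points).
  x = 1: rhs = 9, matching y values: 3, 20 (2 points).
  x = 2: rhs = 11, matching y values: none (0 points).
  x = 3: rhs = 2, matching y values: 5, 18 (2 points).
  x = 4: rhs = 11, matching y values: none (0 points).
  x = 5: rhs = 21, matching y values: none (0 points).
  x = 6: rhs = 15, matching y values: none (0 points).
  x = 7: rhs = 22, matching y values: none (0 points).
  x = 8: rhs = 2, matching y values: 5, 18 (2 points).
  x = 9: rhs = 7, matching y values: none (0 points).
  x = 10: rhs = 20, matching y values: none (0 points).
  x = 11: rhs = 1, matching y values: 1, 22 (2 points).
  x = 12: rhs = 2, matching y values: 5, 18 (2 points).
  x = 13: rhs = 6, matching y values: 11, 12 (2 points).
  x = 14: rhs = 19, matching y values: none (0 points).
  x = 15: rhs = 1, matching y values: 1, 22 (2 points).
  x = 16: rhs = 4, matching y values: 2, 21 (2 points).
  x = 17: rhs = 11, matching y values: none (0 points).
  x = 18: rhs = 5, matching y values: none (0 points).
  x = 19: rhs = 15, matching y values: none (0 points).
  x = 20: rhs = 1, matching y values: 1, 22 (2 points).
  x = 21: rhs = 15, matching y values: none (0 points).
  x = 22: rhs = 17, matching y values: none (0 points).
Total affine count: 20.
Full point count |E(F_23)| = 20 + 1 = 21.
Hasse bound: |21 − (23+1)| = |-3| = 3 ≤ 2√23 ≈ 9.5917 ✓.


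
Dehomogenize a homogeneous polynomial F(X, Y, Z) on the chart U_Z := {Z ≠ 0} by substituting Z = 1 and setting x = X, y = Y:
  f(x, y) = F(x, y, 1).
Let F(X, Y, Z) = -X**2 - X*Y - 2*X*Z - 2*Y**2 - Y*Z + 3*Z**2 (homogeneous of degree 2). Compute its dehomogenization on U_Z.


f(x, y) = -x**2 - x*y - 2*x - 2*y**2 - y + 3

On U_Z we set Z = 1. Each monomial c·X^i·Y^j·Z^k in F becomes c·x^i·y^j·1^k = c·x^i·y^j.
Substituting Z = 1: F(X, Y, 1) = -x**2 - x*y - 2*x - 2*y**2 - y + 3.
Note: deg(f) ≤ deg(F) = 2; strict inequality happens when F is divisible by Z (lost terms).


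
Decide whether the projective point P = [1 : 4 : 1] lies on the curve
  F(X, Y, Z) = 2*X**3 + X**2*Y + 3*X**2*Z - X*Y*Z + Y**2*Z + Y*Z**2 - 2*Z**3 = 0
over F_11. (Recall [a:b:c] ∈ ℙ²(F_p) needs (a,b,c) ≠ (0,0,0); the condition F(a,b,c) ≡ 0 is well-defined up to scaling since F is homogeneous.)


F(1,4,1) ≡ 1 (mod 11); P is NOT on the curve.

Evaluate F(1, 4, 1) term-by-term (mod 11).
  2*X**3 ↦ 2·1·1·1 = 2
  X**2*Y ↦ 1·1·4·1 = 4
  3*X**2*Z ↦ 3·1·1·1 = 3
  -X*Y*Z ↦ -1·1·4·1 = -4
  Y**2*Z ↦ 1·1·16·1 = 16
  Y*Z**2 ↦ 1·1·4·1 = 4
  -2*Z**3 ↦ -2·1·1·1 = -2
Sum: F(1, 4, 1) = (2) + (4) + (3) + (-4) + (16) + (4) + (-2) = 23.
Reducing mod 11: 23 ≡ 1 (mod 11).
Since F(a, b, c) ≡ 1 ≠ 0 (mod 11), P does NOT lie on the curve.


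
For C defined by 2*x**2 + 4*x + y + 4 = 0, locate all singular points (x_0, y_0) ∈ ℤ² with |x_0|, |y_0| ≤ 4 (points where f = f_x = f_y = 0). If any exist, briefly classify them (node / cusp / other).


No singular points in the scanned grid; C is smooth there.

Compute partial derivatives:
  f_x = 4*x + 4.
  f_y = 1.
f_y = 1 is a nonzero constant, so f_y never vanishes: no point (x, y) can satisfy f = f_x = f_y = 0. In particular no (x, y) ∈ {−4, ..., 4}² is singular; the curve is smooth.


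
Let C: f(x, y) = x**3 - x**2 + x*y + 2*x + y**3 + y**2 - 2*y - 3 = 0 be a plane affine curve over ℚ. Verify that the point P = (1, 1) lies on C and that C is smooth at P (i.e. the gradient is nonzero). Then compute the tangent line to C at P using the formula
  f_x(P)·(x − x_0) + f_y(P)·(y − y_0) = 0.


Tangent line at P: 4*x + 4*y - 8 = 0.

Step 1: f(1, 1) = 0, so P lies on C.
Step 2: partial derivatives
  f_x(x, y) = 3*x**2 - 2*x + y + 2, f_y(x, y) = x + 3*y**2 + 2*y - 2.
  f_x(P) = 4, f_y(P) = 4 (gradient nonzero, so P is smooth).
Step 3: tangent line at P: 4·(x − 1) + 4·(y − 1) = 0.
Expanding: 4*x + 4*y - 8 = 0.


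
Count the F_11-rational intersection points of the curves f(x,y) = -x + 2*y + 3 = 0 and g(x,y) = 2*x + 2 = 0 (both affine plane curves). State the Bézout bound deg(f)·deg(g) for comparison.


Common zeros: {(10, 9)}; count = 1; Bézout bound = 1.

deg(f) = 1, deg(g) = 1, so Bézout bound = 1.
Scan x ∈ F_11. For each x, list the y ∈ F_11 with f(x, y) ≡ 0 and those with g(x, y) ≡ 0 (mod 11); the common zeros in that column are the intersection.
  x = 0: f ≡ 0 at y ∈ {4}; g ≡ 0 at y ∈ ∅; common: ∅.
  x = 1: f ≡ 0 at y ∈ {10}; g ≡ 0 at y ∈ ∅; common: ∅.
  x = 2: f ≡ 0 at y ∈ {5}; g ≡ 0 at y ∈ ∅; common: ∅.
  x = 3: f ≡ 0 at y ∈ {0}; g ≡ 0 at y ∈ ∅; common: ∅.
  x = 4: f ≡ 0 at y ∈ {6}; g ≡ 0 at y ∈ ∅; common: ∅.
  x = 5: f ≡ 0 at y ∈ {1}; g ≡ 0 at y ∈ ∅; common: ∅.
  x = 6: f ≡ 0 at y ∈ {7}; g ≡ 0 at y ∈ ∅; common: ∅.
  x = 7: f ≡ 0 at y ∈ {2}; g ≡ 0 at y ∈ ∅; common: ∅.
  x = 8: f ≡ 0 at y ∈ {8}; g ≡ 0 at y ∈ ∅; common: ∅.
  x = 9: f ≡ 0 at y ∈ {3}; g ≡ 0 at y ∈ ∅; common: ∅.
  x = 10: f ≡ 0 at y ∈ {9}; g ≡ 0 at y ∈ {0, 1, 2, 3, 4, 5, 6, 7, 8, 9, 10}; common: {9}.
Collecting: common zeros = {(10, 9)}, so the count is 1.
Comparison with the Bézout bound: 1 ≤ 1 = deg(f)·deg(g), as expected for curves with no common component (the bound is attained).


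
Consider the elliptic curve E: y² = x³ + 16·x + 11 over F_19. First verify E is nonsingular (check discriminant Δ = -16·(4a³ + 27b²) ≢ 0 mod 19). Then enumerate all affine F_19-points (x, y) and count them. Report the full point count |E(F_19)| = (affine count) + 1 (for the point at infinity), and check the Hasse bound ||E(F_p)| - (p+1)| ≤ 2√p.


Affine points = {(0, 7), (0, 12), (1, 3), (1, 16), (4, 5), (4, 14), (5, 8), (5, 11), (6, 0), (8, 9), (8, 10), (11, 6), (11, 13), (15, 4), (15, 15), (17, 3), (17, 16)}; affine count = 17; |E(F_19)| = 18.

Discriminant check: Δ ∝ 4a³ + 27b² = 4·16³ + 27·11² = 4·4096 + 27·121 ≡ 5 (mod 19). Nonzero ⇒ E is nonsingular.
For each x ∈ F_19, compute rhs = x³ + 16·x + 11 mod 19, then count y ∈ F_19 with y² ≡ rhs.
  x = 0: rhs = 11, matching y values: 7, 12 (2 points).
  x = 1: rhs = 9, matching y values: 3, 16 (2 points).
  x = 2: rhs = 13, matching y values: none (0 points).
  x = 3: rhs = 10, matching y values: none (0 points).
  x = 4: rhs = 6, matching y values: 5, 14 (2 points).
  x = 5: rhs = 7, matching y values: 8, 11 (2 points).
  x = 6: rhs = 0, matching y values: 0 (1 points).
  x = 7: rhs = 10, matching y values: none (0 points).
  x = 8: rhs = 5, matching y values: 9, 10 (2 points).
  x = 9: rhs = 10, matching y values: none (0 points).
  x = 10: rhs = 12, matching y values: none (0 points).
  x = 11: rhs = 17, matching y values: 6, 13 (2 points).
  x = 12: rhs = 12, matching y values: none (0 points).
  x = 13: rhs = 3, matching y values: none (0 points).
  x = 14: rhs = 15, matching y values: none (0 points).
  x = 15: rhs = 16, matching y values: 4, 15 (2 points).
  x = 16: rhs = 12, matching y values: none (0 points).
  x = 17: rhs = 9, matching y values: 3, 16 (2 points).
  x = 18: rhs = 13, matching y values: none (0 points).
Total affine count: 17.
Full point count |E(F_19)| = 17 + 1 = 18.
Hasse bound: |18 − (19+1)| = |-2| = 2 ≤ 2√19 ≈ 8.7178 ✓.


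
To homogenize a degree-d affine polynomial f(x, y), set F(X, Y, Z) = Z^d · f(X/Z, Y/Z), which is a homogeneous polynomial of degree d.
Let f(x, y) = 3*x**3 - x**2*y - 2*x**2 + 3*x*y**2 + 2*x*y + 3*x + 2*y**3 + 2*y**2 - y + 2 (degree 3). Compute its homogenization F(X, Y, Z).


F(X, Y, Z) = 3*X**3 - X**2*Y - 2*X**2*Z + 3*X*Y**2 + 2*X*Y*Z + 3*X*Z**2 + 2*Y**3 + 2*Y**2*Z - Y*Z**2 + 2*Z**3

deg(f) = 3.
Substitute x = X/Z, y = Y/Z into f, then multiply by Z^3.
  monomial 3·x^3·y^0 ↦ 3·X^3·Y^0·Z^0.
  monomial -1·x^2·y^1 ↦ -1·X^2·Y^1·Z^0.
  monomial -2·x^2·y^0 ↦ -2·X^2·Y^0·Z^1.
  monomial 3·x^1·y^2 ↦ 3·X^1·Y^2·Z^0.
  monomial 2·x^1·y^1 ↦ 2·X^1·Y^1·Z^1.
  monomial 3·x^1·y^0 ↦ 3·X^1·Y^0·Z^2.
  monomial 2·x^0·y^3 ↦ 2·X^0·Y^3·Z^0.
  monomial 2·x^0·y^2 ↦ 2·X^0·Y^2·Z^1.
  monomial -1·x^0·y^1 ↦ -1·X^0·Y^1·Z^2.
  monomial 2·x^0·y^0 ↦ 2·X^0·Y^0·Z^3.
Collecting: F(X, Y, Z) = 3*X**3 - X**2*Y - 2*X**2*Z + 3*X*Y**2 + 2*X*Y*Z + 3*X*Z**2 + 2*Y**3 + 2*Y**2*Z - Y*Z**2 + 2*Z**3.


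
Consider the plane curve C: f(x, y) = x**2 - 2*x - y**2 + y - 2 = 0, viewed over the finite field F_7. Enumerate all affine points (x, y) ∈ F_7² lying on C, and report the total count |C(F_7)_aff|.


Affine F_7-points: {(0, 4), (2, 4), (4, 3), (4, 5), (5, 3), (5, 5)}; count = 6.

For each of the 49 pairs (x, y) ∈ F_7², evaluate f(x, y) mod 7. Record the zeros.
  x = 0: [0↦5, 1↦5, 2↦3, 3↦6, 4↦0, 5↦6, 6↦3]  zeros at y ∈ {4}
  x = 1: [0↦4, 1↦4, 2↦2, 3↦5, 4↦6, 5↦5, 6↦2]  zeros at y ∈ ∅
  x = 2: [0↦5, 1↦5, 2↦3, 3↦6, 4↦0, 5↦6, 6↦3]  zeros at y ∈ {4}
  x = 3: [0↦1, 1↦1, 2↦6, 3↦2, 4↦3, 5↦2, 6↦6]  zeros at y ∈ ∅
  x = 4: [0↦6, 1↦6, 2↦4, 3↦0, 4↦1, 5↦0, 6↦4]  zeros at y ∈ {3, 5}
  x = 5: [0↦6, 1↦6, 2↦4, 3↦0, 4↦1, 5↦0, 6↦4]  zeros at y ∈ {3, 5}
  x = 6: [0↦1, 1↦1, 2↦6, 3↦2, 4↦3, 5↦2, 6↦6]  zeros at y ∈ ∅
Collecting zeros: affine points = {(0, 4), (2, 4), (4, 3), (4, 5), (5, 3), (5, 5)}.
Total count |C(F_7)_aff| = 6.


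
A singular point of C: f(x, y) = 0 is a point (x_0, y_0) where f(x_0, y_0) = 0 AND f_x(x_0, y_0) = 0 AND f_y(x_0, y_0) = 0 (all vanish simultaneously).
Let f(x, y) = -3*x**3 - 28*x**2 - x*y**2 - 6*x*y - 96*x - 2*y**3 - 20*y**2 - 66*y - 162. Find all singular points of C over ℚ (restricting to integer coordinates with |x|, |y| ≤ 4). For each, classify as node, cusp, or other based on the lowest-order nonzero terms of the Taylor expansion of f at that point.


Singular points: {(-3, -3)}; classification: node.

Compute partial derivatives:
  f_x = -9*x**2 - 56*x - y**2 - 6*y - 96.
  f_y = -2*x*y - 6*x - 6*y**2 - 40*y - 66.
Scan x_0 ∈ {−4, ..., 4}. For each x_0, f_y(x_0, y) is a polynomial in y; find its integer roots y ∈ {−4, ..., 4}, then test f_x and f at those candidates.
  x = -4: f_y(-4, y) = -6*y**2 - 32*y - 42; vanishes at y ∈ {-3}. (-4, -3): f_x = -7 ≠ 0.
  x = -3: f_y(-3, y) = -6*y**2 - 34*y - 48; vanishes at y ∈ {-3}. (-3, -3): f_x = 0, f = 0 — SINGULAR.
  x = -2: f_y(-2, y) = -6*y**2 - 36*y - 54; vanishes at y ∈ {-3}. (-2, -3): f_x = -11 ≠ 0.
  x = -1: f_y(-1, y) = -6*y**2 - 38*y - 60; vanishes at y ∈ {-3}. (-1, -3): f_x = -40 ≠ 0.
  x = 0: f_y(0, y) = -6*y**2 - 40*y - 66; vanishes at y ∈ {-3}. (0, -3): f_x = -87 ≠ 0.
  x = 1: f_y(1, y) = -6*y**2 - 42*y - 72; vanishes at y ∈ {-4, -3}. (1, -4): f_x = -153 ≠ 0; (1, -3): f_x = -152 ≠ 0.
  x = 2: f_y(2, y) = -6*y**2 - 44*y - 78; vanishes at y ∈ {-3}. (2, -3): f_x = -235 ≠ 0.
  x = 3: f_y(3, y) = -6*y**2 - 46*y - 84; vanishes at y ∈ {-3}. (3, -3): f_x = -336 ≠ 0.
  x = 4: f_y(4, y) = -6*y**2 - 48*y - 90; vanishes at y ∈ {-3}. (4, -3): f_x = -455 ≠ 0.
Only singular point on the grid: (-3, -3).
Classify: substitute x = -3 + u, y = -3 + v and expand: f = -3*u**3 - u**2 - u*v**2 - 2*v**3 + v**2.
No constant or linear terms (consistent with a singular point). Quadratic part: -u**2 + v**2. Cubic part: -3*u**3 - u*v**2 - 2*v**3.
The quadratic part v**2 - u**2 = (v − u)(v + u) splits into two distinct linear factors, so there are two distinct tangent lines y − -3 = ±(x − -3) — this is a node (ordinary double point).
Classification: node.


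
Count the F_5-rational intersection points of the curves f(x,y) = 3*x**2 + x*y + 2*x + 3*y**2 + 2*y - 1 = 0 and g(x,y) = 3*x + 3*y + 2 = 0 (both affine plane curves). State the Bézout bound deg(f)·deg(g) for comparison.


Common zeros: ∅; count = 0; Bézout bound = 2.

deg(f) = 2, deg(g) = 1, so Bézout bound = 2.
Scan x ∈ F_5. For each x, list the y ∈ F_5 with f(x, y) ≡ 0 and those with g(x, y) ≡ 0 (mod 5); the common zeros in that column are the intersection.
  x = 0: f ≡ 0 at y ∈ {2, 4}; g ≡ 0 at y ∈ {1}; common: ∅.
  x = 1: f ≡ 0 at y ∈ {1, 3}; g ≡ 0 at y ∈ {0}; common: ∅.
  x = 2: f ≡ 0 at y ∈ {0, 2}; g ≡ 0 at y ∈ {4}; common: ∅.
  x = 3: f ≡ 0 at y ∈ {1, 4}; g ≡ 0 at y ∈ {3}; common: ∅.
  x = 4: f ≡ 0 at y ∈ {0, 3}; g ≡ 0 at y ∈ {2}; common: ∅.
Collecting: common zeros = ∅, so the count is 0.
Comparison with the Bézout bound: 0 ≤ 2 = deg(f)·deg(g), as expected for curves with no common component (the affine F_5-count falls short of the bound because intersections may lie at infinity, over extension fields, or carry multiplicity).


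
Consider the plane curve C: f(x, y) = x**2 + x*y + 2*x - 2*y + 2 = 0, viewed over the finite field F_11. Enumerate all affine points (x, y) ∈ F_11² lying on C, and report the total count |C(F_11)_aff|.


Affine F_11-points: {(0, 1), (1, 5), (3, 5), (4, 9), (5, 6), (6, 4), (7, 9), (8, 1), (9, 6), (10, 4)}; count = 10.

For each of the 121 pairs (x, y) ∈ F_11², evaluate f(x, y) mod 11. Record the zeros.
  x = 0: [0↦2, 1↦0, 2↦9, 3↦7, 4↦5, 5↦3, 6↦1, 7↦10, 8↦8, 9↦6, 10↦4]  zeros at y ∈ {1}
  x = 1: [0↦5, 1↦4, 2↦3, 3↦2, 4↦1, 5↦0, 6↦10, 7↦9, 8↦8, 9↦7, 10↦6]  zeros at y ∈ {5}
  x = 2: [0↦10, 1↦10, 2↦10, 3↦10, 4↦10, 5↦10, 6↦10, 7↦10, 8↦10, 9↦10, 10↦10]  zeros at y ∈ ∅
  x = 3: [0↦6, 1↦7, 2↦8, 3↦9, 4↦10, 5↦0, 6↦1, 7↦2, 8↦3, 9↦4, 10↦5]  zeros at y ∈ {5}
  x = 4: [0↦4, 1↦6, 2↦8, 3↦10, 4↦1, 5↦3, 6↦5, 7↦7, 8↦9, 9↦0, 10↦2]  zeros at y ∈ {9}
  x = 5: [0↦4, 1↦7, 2↦10, 3↦2, 4↦5, 5↦8, 6↦0, 7↦3, 8↦6, 9↦9, 10↦1]  zeros at y ∈ {6}
  x = 6: [0↦6, 1↦10, 2↦3, 3↦7, 4↦0, 5↦4, 6↦8, 7↦1, 8↦5, 9↦9, 10↦2]  zeros at y ∈ {4}
  x = 7: [0↦10, 1↦4, 2↦9, 3↦3, 4↦8, 5↦2, 6↦7, 7↦1, 8↦6, 9↦0, 10↦5]  zeros at y ∈ {9}
  x = 8: [0↦5, 1↦0, 2↦6, 3↦1, 4↦7, 5↦2, 6↦8, 7↦3, 8↦9, 9↦4, 10↦10]  zeros at y ∈ {1}
  x = 9: [0↦2, 1↦9, 2↦5, 3↦1, 4↦8, 5↦4, 6↦0, 7↦7, 8↦3, 9↦10, 10↦6]  zeros at y ∈ {6}
  x = 10: [0↦1, 1↦9, 2↦6, 3↦3, 4↦0, 5↦8, 6↦5, 7↦2, 8↦10, 9↦7, 10↦4]  zeros at y ∈ {4}
Collecting zeros: affine points = {(0, 1), (1, 5), (3, 5), (4, 9), (5, 6), (6, 4), (7, 9), (8, 1), (9, 6), (10, 4)}.
Total count |C(F_11)_aff| = 10.


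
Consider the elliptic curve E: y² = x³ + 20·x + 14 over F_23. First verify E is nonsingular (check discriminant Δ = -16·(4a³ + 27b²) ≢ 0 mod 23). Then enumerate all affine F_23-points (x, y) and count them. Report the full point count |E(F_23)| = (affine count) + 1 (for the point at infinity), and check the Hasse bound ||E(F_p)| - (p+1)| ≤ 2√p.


Affine points = {(1, 9), (1, 14), (2, 4), (2, 19), (3, 3), (3, 20), (5, 3), (5, 20), (9, 7), (9, 16), (10, 8), (10, 15), (11, 1), (11, 22), (12, 2), (12, 21), (14, 5), (14, 18), (15, 3), (15, 20), (17, 0), (19, 10), (19, 13), (21, 9), (21, 14), (22, 4), (22, 19)}; affine count = 27; |E(F_23)| = 28.

Discriminant check: Δ ∝ 4a³ + 27b² = 4·20³ + 27·14² = 4·8000 + 27·196 ≡ 9 (mod 23). Nonzero ⇒ E is nonsingular.
For each x ∈ F_23, compute rhs = x³ + 20·x + 14 mod 23, then count y ∈ F_23 with y² ≡ rhs.
  x = 0: rhs = 14, matching y values: none (0 points).
  x = 1: rhs = 12, matching y values: 9, 14 (2 points).
  x = 2: rhs = 16, matching y values: 4, 19 (2 points).
  x = 3: rhs = 9, matching y values: 3, 20 (2 points).
  x = 4: rhs = 20, matching y values: none (0 points).
  x = 5: rhs = 9, matching y values: 3, 20 (2 points).
  x = 6: rhs = 5, matching y values: none (0 points).
  x = 7: rhs = 14, matching y values: none (0 points).
  x = 8: rhs = 19, matching y values: none (0 points).
  x = 9: rhs = 3, matching y values: 7, 16 (2 points).
  x = 10: rhs = 18, matching y values: 8, 15 (2 points).
  x = 11: rhs = 1, matching y values: 1, 22 (2 points).
  x = 12: rhs = 4, matching y values: 2, 21 (2 points).
  x = 13: rhs = 10, matching y values: none (0 points).
  x = 14: rhs = 2, matching y values: 5, 18 (2 points).
  x = 15: rhs = 9, matching y values: 3, 20 (2 points).
  x = 16: rhs = 14, matching y values: none (0 points).
  x = 17: rhs = 0, matching y values: 0 (1 points).
  x = 18: rhs = 19, matching y values: none (0 points).
  x = 19: rhs = 8, matching y values: 10, 13 (2 points).
  x = 20: rhs = 19, matching y values: none (0 points).
  x = 21: rhs = 12, matching y values: 9, 14 (2 points).
  x = 22: rhs = 16, matching y values: 4, 19 (2 points).
Total affine count: 27.
Full point count |E(F_23)| = 27 + 1 = 28.
Hasse bound: |28 − (23+1)| = |4| = 4 ≤ 2√23 ≈ 9.5917 ✓.


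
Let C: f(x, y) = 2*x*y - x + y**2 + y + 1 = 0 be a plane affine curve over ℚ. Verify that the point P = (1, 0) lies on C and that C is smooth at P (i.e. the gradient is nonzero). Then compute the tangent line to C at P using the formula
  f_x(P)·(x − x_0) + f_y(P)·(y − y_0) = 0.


Tangent line at P: -x + 3*y + 1 = 0.

Step 1: f(1, 0) = 0, so P lies on C.
Step 2: partial derivatives
  f_x(x, y) = 2*y - 1, f_y(x, y) = 2*x + 2*y + 1.
  f_x(P) = -1, f_y(P) = 3 (gradient nonzero, so P is smooth).
Step 3: tangent line at P: -1·(x − 1) + 3·(y − 0) = 0.
Expanding: -x + 3*y + 1 = 0.


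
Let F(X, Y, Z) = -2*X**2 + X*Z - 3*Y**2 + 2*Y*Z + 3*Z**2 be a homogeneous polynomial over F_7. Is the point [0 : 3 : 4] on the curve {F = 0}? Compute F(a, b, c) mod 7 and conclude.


F(0,3,4) ≡ 3 (mod 7); P is NOT on the curve.

Evaluate F(0, 3, 4) term-by-term (mod 7).
  -2*X**2 ↦ -2·0·1·1 = 0
  X*Z ↦ 1·0·1·4 = 0
  -3*Y**2 ↦ -3·1·9·1 = -27
  2*Y*Z ↦ 2·1·3·4 = 24
  3*Z**2 ↦ 3·1·1·16 = 48
Sum: F(0, 3, 4) = (0) + (0) + (-27) + (24) + (48) = 45.
Reducing mod 7: 45 ≡ 3 (mod 7).
Since F(a, b, c) ≡ 3 ≠ 0 (mod 7), P does NOT lie on the curve.


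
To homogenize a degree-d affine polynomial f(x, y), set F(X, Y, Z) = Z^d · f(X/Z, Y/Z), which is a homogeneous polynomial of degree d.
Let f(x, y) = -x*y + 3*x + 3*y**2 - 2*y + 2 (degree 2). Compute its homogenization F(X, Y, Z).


F(X, Y, Z) = -X*Y + 3*X*Z + 3*Y**2 - 2*Y*Z + 2*Z**2

deg(f) = 2.
Substitute x = X/Z, y = Y/Z into f, then multiply by Z^2.
  monomial -1·x^1·y^1 ↦ -1·X^1·Y^1·Z^0.
  monomial 3·x^1·y^0 ↦ 3·X^1·Y^0·Z^1.
  monomial 3·x^0·y^2 ↦ 3·X^0·Y^2·Z^0.
  monomial -2·x^0·y^1 ↦ -2·X^0·Y^1·Z^1.
  monomial 2·x^0·y^0 ↦ 2·X^0·Y^0·Z^2.
Collecting: F(X, Y, Z) = -X*Y + 3*X*Z + 3*Y**2 - 2*Y*Z + 2*Z**2.


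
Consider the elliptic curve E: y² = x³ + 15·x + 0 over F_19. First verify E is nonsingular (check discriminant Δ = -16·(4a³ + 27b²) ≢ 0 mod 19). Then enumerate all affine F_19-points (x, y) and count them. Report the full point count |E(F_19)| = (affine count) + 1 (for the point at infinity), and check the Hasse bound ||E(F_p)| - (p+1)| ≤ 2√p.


Affine points = {(0, 0), (1, 4), (1, 15), (2, 0), (7, 7), (7, 12), (8, 9), (8, 10), (9, 3), (9, 16), (13, 6), (13, 13), (14, 3), (14, 16), (15, 3), (15, 16), (16, 2), (16, 17), (17, 0)}; affine count = 19; |E(F_19)| = 20.

Discriminant check: Δ ∝ 4a³ + 27b² = 4·15³ + 27·0² = 4·3375 + 27·0 ≡ 10 (mod 19). Nonzero ⇒ E is nonsingular.
For each x ∈ F_19, compute rhs = x³ + 15·x + 0 mod 19, then count y ∈ F_19 with y² ≡ rhs.
  x = 0: rhs = 0, matching y values: 0 (1 points).
  x = 1: rhs = 16, matching y values: 4, 15 (2 points).
  x = 2: rhs = 0, matching y values: 0 (1 points).
  x = 3: rhs = 15, matching y values: none (0 points).
  x = 4: rhs = 10, matching y values: none (0 points).
  x = 5: rhs = 10, matching y values: none (0 points).
  x = 6: rhs = 2, matching y values: none (0 points).
  x = 7: rhs = 11, matching y values: 7, 12 (2 points).
  x = 8: rhs = 5, matching y values: 9, 10 (2 points).
  x = 9: rhs = 9, matching y values: 3, 16 (2 points).
  x = 10: rhs = 10, matching y values: none (0 points).
  x = 11: rhs = 14, matching y values: none (0 points).
  x = 12: rhs = 8, matching y values: none (0 points).
  x = 13: rhs = 17, matching y values: 6, 13 (2 points).
  x = 14: rhs = 9, matching y values: 3, 16 (2 points).
  x = 15: rhs = 9, matching y values: 3, 16 (2 points).
  x = 16: rhs = 4, matching y values: 2, 17 (2 points).
  x = 17: rhs = 0, matching y values: 0 (1 points).
  x = 18: rhs = 3, matching y values: none (0 points).
Total affine count: 19.
Full point count |E(F_19)| = 19 + 1 = 20.
Hasse bound: |20 − (19+1)| = |0| = 0 ≤ 2√19 ≈ 8.7178 ✓.


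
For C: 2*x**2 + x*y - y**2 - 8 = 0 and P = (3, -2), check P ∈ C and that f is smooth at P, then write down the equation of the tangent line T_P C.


Tangent line at P: 10*x + 7*y - 16 = 0.

Step 1: f(3, -2) = 0, so P lies on C.
Step 2: partial derivatives
  f_x(x, y) = 4*x + y, f_y(x, y) = x - 2*y.
  f_x(P) = 10, f_y(P) = 7 (gradient nonzero, so P is smooth).
Step 3: tangent line at P: 10·(x − 3) + 7·(y − -2) = 0.
Expanding: 10*x + 7*y - 16 = 0.


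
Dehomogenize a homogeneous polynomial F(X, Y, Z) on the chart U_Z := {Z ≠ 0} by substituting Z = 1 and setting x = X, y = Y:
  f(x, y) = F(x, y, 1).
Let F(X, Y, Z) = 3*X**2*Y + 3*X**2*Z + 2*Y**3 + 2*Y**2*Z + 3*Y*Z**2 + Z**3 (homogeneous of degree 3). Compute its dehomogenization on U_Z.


f(x, y) = 3*x**2*y + 3*x**2 + 2*y**3 + 2*y**2 + 3*y + 1

On U_Z we set Z = 1. Each monomial c·X^i·Y^j·Z^k in F becomes c·x^i·y^j·1^k = c·x^i·y^j.
Substituting Z = 1: F(X, Y, 1) = 3*x**2*y + 3*x**2 + 2*y**3 + 2*y**2 + 3*y + 1.
Note: deg(f) ≤ deg(F) = 3; strict inequality happens when F is divisible by Z (lost terms).


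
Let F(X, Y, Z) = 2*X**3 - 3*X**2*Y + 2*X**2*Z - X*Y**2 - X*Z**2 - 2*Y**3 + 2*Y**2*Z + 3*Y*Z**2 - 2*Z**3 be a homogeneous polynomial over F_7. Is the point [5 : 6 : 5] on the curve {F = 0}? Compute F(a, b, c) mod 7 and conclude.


F(5,6,5) ≡ 6 (mod 7); P is NOT on the curve.

Evaluate F(5, 6, 5) term-by-term (mod 7).
  2*X**3 ↦ 2·125·1·1 = 250
  -3*X**2*Y ↦ -3·25·6·1 = -450
  2*X**2*Z ↦ 2·25·1·5 = 250
  -X*Y**2 ↦ -1·5·36·1 = -180
  -X*Z**2 ↦ -1·5·1·25 = -125
  -2*Y**3 ↦ -2·1·216·1 = -432
  2*Y**2*Z ↦ 2·1·36·5 = 360
  3*Y*Z**2 ↦ 3·1·6·25 = 450
  -2*Z**3 ↦ -2·1·1·125 = -250
Sum: F(5, 6, 5) = (250) + (-450) + (250) + (-180) + (-125) + (-432) + (360) + (450) + (-250) = -127.
Reducing mod 7: -127 ≡ 6 (mod 7).
Since F(a, b, c) ≡ 6 ≠ 0 (mod 7), P does NOT lie on the curve.


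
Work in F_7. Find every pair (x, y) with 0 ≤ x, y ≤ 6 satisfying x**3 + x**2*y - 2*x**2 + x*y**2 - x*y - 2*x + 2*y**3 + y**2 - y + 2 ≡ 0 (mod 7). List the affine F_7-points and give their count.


Affine F_7-points: {(1, 2), (1, 5), (1, 6), (2, 2), (3, 4), (4, 2), (6, 4)}; count = 7.

For each of the 49 pairs (x, y) ∈ F_7², evaluate f(x, y) mod 7. Record the zeros.
  x = 0: [0↦2, 1↦4, 2↦6, 3↦6, 4↦2, 5↦6, 6↦2]  zeros at y ∈ ∅
  x = 1: [0↦6, 1↦2, 2↦0, 3↦5, 4↦1, 5↦0, 6↦0]  zeros at y ∈ {2, 5, 6}
  x = 2: [0↦5, 1↦4, 2↦0, 3↦5, 4↦3, 5↦6, 6↦5]  zeros at y ∈ {2}
  x = 3: [0↦5, 1↦2, 2↦5, 3↦5, 4↦0, 5↦2, 6↦2]  zeros at y ∈ {4}
  x = 4: [0↦5, 1↦2, 2↦0, 3↦4, 4↦5, 5↦1, 6↦4]  zeros at y ∈ {2}
  x = 5: [0↦4, 1↦3, 2↦5, 3↦1, 4↦3, 5↦2, 6↦3]  zeros at y ∈ ∅
  x = 6: [0↦1, 1↦4, 2↦5, 3↦2, 4↦0, 5↦4, 6↦5]  zeros at y ∈ {4}
Collecting zeros: affine points = {(1, 2), (1, 5), (1, 6), (2, 2), (3, 4), (4, 2), (6, 4)}.
Total count |C(F_7)_aff| = 7.


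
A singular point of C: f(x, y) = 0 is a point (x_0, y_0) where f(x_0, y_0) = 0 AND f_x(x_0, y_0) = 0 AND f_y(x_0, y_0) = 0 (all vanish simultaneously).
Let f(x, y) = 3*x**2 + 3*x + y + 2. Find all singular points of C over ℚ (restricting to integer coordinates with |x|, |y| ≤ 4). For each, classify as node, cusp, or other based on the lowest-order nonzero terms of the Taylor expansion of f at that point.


No singular points in the scanned grid; C is smooth there.

Compute partial derivatives:
  f_x = 6*x + 3.
  f_y = 1.
f_y = 1 is a nonzero constant, so f_y never vanishes: no point (x, y) can satisfy f = f_x = f_y = 0. In particular no (x, y) ∈ {−4, ..., 4}² is singular; the curve is smooth.


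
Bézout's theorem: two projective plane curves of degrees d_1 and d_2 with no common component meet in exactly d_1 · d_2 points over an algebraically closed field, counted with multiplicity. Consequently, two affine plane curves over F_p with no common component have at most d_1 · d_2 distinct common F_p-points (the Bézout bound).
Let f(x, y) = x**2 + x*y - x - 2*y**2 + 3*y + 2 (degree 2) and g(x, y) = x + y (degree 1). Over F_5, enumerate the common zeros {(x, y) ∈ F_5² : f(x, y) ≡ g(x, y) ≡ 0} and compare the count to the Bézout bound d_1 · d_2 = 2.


Common zeros: ∅; count = 0; Bézout bound = 2.

deg(f) = 2, deg(g) = 1, so Bézout bound = 2.
Scan x ∈ F_5. For each x, list the y ∈ F_5 with f(x, y) ≡ 0 and those with g(x, y) ≡ 0 (mod 5); the common zeros in that column are the intersection.
  x = 0: f ≡ 0 at y ∈ {2}; g ≡ 0 at y ∈ {0}; common: ∅.
  x = 1: f ≡ 0 at y ∈ ∅; g ≡ 0 at y ∈ {4}; common: ∅.
  x = 2: f ≡ 0 at y ∈ ∅; g ≡ 0 at y ∈ {3}; common: ∅.
  x = 3: f ≡ 0 at y ∈ {4}; g ≡ 0 at y ∈ {2}; common: ∅.
  x = 4: f ≡ 0 at y ∈ {2, 4}; g ≡ 0 at y ∈ {1}; common: ∅.
Collecting: common zeros = ∅, so the count is 0.
Comparison with the Bézout bound: 0 ≤ 2 = deg(f)·deg(g), as expected for curves with no common component (the affine F_5-count falls short of the bound because intersections may lie at infinity, over extension fields, or carry multiplicity).


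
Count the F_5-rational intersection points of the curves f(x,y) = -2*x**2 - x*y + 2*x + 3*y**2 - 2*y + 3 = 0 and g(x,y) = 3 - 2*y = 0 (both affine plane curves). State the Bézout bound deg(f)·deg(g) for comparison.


Common zeros: ∅; count = 0; Bézout bound = 2.

deg(f) = 2, deg(g) = 1, so Bézout bound = 2.
Scan x ∈ F_5. For each x, list the y ∈ F_5 with f(x, y) ≡ 0 and those with g(x, y) ≡ 0 (mod 5); the common zeros in that column are the intersection.
  x = 0: f ≡ 0 at y ∈ ∅; g ≡ 0 at y ∈ {4}; common: ∅.
  x = 1: f ≡ 0 at y ∈ ∅; g ≡ 0 at y ∈ {4}; common: ∅.
  x = 2: f ≡ 0 at y ∈ ∅; g ≡ 0 at y ∈ {4}; common: ∅.
  x = 3: f ≡ 0 at y ∈ ∅; g ≡ 0 at y ∈ {4}; common: ∅.
  x = 4: f ≡ 0 at y ∈ ∅; g ≡ 0 at y ∈ {4}; common: ∅.
Collecting: common zeros = ∅, so the count is 0.
Comparison with the Bézout bound: 0 ≤ 2 = deg(f)·deg(g), as expected for curves with no common component (the affine F_5-count falls short of the bound because intersections may lie at infinity, over extension fields, or carry multiplicity).


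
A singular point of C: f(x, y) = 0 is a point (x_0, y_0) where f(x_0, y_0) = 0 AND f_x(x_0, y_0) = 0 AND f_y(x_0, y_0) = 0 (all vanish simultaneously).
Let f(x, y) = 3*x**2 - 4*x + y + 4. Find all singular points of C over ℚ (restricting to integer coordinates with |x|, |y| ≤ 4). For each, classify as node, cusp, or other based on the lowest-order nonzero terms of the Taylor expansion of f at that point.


No singular points in the scanned grid; C is smooth there.

Compute partial derivatives:
  f_x = 6*x - 4.
  f_y = 1.
f_y = 1 is a nonzero constant, so f_y never vanishes: no point (x, y) can satisfy f = f_x = f_y = 0. In particular no (x, y) ∈ {−4, ..., 4}² is singular; the curve is smooth.


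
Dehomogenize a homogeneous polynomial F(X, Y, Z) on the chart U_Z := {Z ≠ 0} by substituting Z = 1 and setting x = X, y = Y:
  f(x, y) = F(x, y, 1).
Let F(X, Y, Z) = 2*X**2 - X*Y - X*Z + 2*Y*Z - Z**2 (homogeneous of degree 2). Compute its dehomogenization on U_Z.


f(x, y) = 2*x**2 - x*y - x + 2*y - 1

On U_Z we set Z = 1. Each monomial c·X^i·Y^j·Z^k in F becomes c·x^i·y^j·1^k = c·x^i·y^j.
Substituting Z = 1: F(X, Y, 1) = 2*x**2 - x*y - x + 2*y - 1.
Note: deg(f) ≤ deg(F) = 2; strict inequality happens when F is divisible by Z (lost terms).


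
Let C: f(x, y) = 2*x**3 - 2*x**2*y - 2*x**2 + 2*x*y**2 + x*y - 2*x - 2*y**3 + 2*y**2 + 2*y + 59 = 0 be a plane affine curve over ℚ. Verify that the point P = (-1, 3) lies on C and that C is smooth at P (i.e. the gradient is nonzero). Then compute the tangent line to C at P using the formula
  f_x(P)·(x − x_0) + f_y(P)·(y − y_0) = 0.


Tangent line at P: 41*x - 55*y + 206 = 0.

Step 1: f(-1, 3) = 0, so P lies on C.
Step 2: partial derivatives
  f_x(x, y) = 6*x**2 - 4*x*y - 4*x + 2*y**2 + y - 2, f_y(x, y) = -2*x**2 + 4*x*y + x - 6*y**2 + 4*y + 2.
  f_x(P) = 41, f_y(P) = -55 (gradient nonzero, so P is smooth).
Step 3: tangent line at P: 41·(x − -1) + -55·(y − 3) = 0.
Expanding: 41*x - 55*y + 206 = 0.


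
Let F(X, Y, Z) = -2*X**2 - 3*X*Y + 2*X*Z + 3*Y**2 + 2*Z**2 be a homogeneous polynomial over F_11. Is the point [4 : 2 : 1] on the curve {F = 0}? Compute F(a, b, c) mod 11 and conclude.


F(4,2,1) ≡ 10 (mod 11); P is NOT on the curve.

Evaluate F(4, 2, 1) term-by-term (mod 11).
  -2*X**2 ↦ -2·16·1·1 = -32
  -3*X*Y ↦ -3·4·2·1 = -24
  2*X*Z ↦ 2·4·1·1 = 8
  3*Y**2 ↦ 3·1·4·1 = 12
  2*Z**2 ↦ 2·1·1·1 = 2
Sum: F(4, 2, 1) = (-32) + (-24) + (8) + (12) + (2) = -34.
Reducing mod 11: -34 ≡ 10 (mod 11).
Since F(a, b, c) ≡ 10 ≠ 0 (mod 11), P does NOT lie on the curve.


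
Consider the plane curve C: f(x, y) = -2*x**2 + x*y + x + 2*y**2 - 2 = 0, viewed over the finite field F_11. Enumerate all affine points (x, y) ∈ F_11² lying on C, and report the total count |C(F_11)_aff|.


Affine F_11-points: {(0, 1), (0, 10), (1, 1), (1, 4), (4, 3), (4, 6), (5, 6), (5, 8), (7, 4), (7, 9), (9, 3), (9, 9)}; count = 12.

For each of the 121 pairs (x, y) ∈ F_11², evaluate f(x, y) mod 11. Record the zeros.
  x = 0: [0↦9, 1↦0, 2↦6, 3↦5, 4↦8, 5↦4, 6↦4, 7↦8, 8↦5, 9↦6, 10↦0]  zeros at y ∈ {1, 10}
  x = 1: [0↦8, 1↦0, 2↦7, 3↦7, 4↦0, 5↦8, 6↦9, 7↦3, 8↦1, 9↦3, 10↦9]  zeros at y ∈ {1, 4}
  x = 2: [0↦3, 1↦7, 2↦4, 3↦5, 4↦10, 5↦8, 6↦10, 7↦5, 8↦4, 9↦7, 10↦3]  zeros at y ∈ ∅
  x = 3: [0↦5, 1↦10, 2↦8, 3↦10, 4↦5, 5↦4, 6↦7, 7↦3, 8↦3, 9↦7, 10↦4]  zeros at y ∈ ∅
  x = 4: [0↦3, 1↦9, 2↦8, 3↦0, 4↦7, 5↦7, 6↦0, 7↦8, 8↦9, 9↦3, 10↦1]  zeros at y ∈ {3, 6}
  x = 5: [0↦8, 1↦4, 2↦4, 3↦8, 4↦5, 5↦6, 6↦0, 7↦9, 8↦0, 9↦6, 10↦5]  zeros at y ∈ {6, 8}
  x = 6: [0↦9, 1↦6, 2↦7, 3↦1, 4↦10, 5↦1, 6↦7, 7↦6, 8↦9, 9↦5, 10↦5]  zeros at y ∈ ∅
  x = 7: [0↦6, 1↦4, 2↦6, 3↦1, 4↦0, 5↦3, 6↦10, 7↦10, 8↦3, 9↦0, 10↦1]  zeros at y ∈ {4, 9}
  x = 8: [0↦10, 1↦9, 2↦1, 3↦8, 4↦8, 5↦1, 6↦9, 7↦10, 8↦4, 9↦2, 10↦4]  zeros at y ∈ ∅
  x = 9: [0↦10, 1↦10, 2↦3, 3↦0, 4↦1, 5↦6, 6↦4, 7↦6, 8↦1, 9↦0, 10↦3]  zeros at y ∈ {3, 9}
  x = 10: [0↦6, 1↦7, 2↦1, 3↦10, 4↦1, 5↦7, 6↦6, 7↦9, 8↦5, 9↦5, 10↦9]  zeros at y ∈ ∅
Collecting zeros: affine points = {(0, 1), (0, 10), (1, 1), (1, 4), (4, 3), (4, 6), (5, 6), (5, 8), (7, 4), (7, 9), (9, 3), (9, 9)}.
Total count |C(F_11)_aff| = 12.


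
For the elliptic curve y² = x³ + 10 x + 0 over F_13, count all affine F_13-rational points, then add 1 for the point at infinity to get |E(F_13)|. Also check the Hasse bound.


Affine points = {(0, 0), (4, 0), (6, 4), (6, 9), (7, 6), (7, 7), (9, 0)}; affine count = 7; |E(F_13)| = 8.

Discriminant check: Δ ∝ 4a³ + 27b² = 4·10³ + 27·0² = 4·1000 + 27·0 ≡ 9 (mod 13). Nonzero ⇒ E is nonsingular.
For each x ∈ F_13, compute rhs = x³ + 10·x + 0 mod 13, then count y ∈ F_13 with y² ≡ rhs.
  x = 0: rhs = 0, matching y values: 0 (1 points).
  x = 1: rhs = 11, matching y values: none (0 points).
  x = 2: rhs = 2, matching y values: none (0 points).
  x = 3: rhs = 5, matching y values: none (0 points).
  x = 4: rhs = 0, matching y values: 0 (1 points).
  x = 5: rhs = 6, matching y values: none (0 points).
  x = 6: rhs = 3, matching y values: 4, 9 (2 points).
  x = 7: rhs = 10, matching y values: 6, 7 (2 points).
  x = 8: rhs = 7, matching y values: none (0 points).
  x = 9: rhs = 0, matching y values: 0 (1 points).
  x = 10: rhs = 8, matching y values: none (0 points).
  x = 11: rhs = 11, matching y values: none (0 points).
  x = 12: rhs = 2, matching y values: none (0 points).
Total affine count: 7.
Full point count |E(F_13)| = 7 + 1 = 8.
Hasse bound: |8 − (13+1)| = |-6| = 6 ≤ 2√13 ≈ 7.2111 ✓.


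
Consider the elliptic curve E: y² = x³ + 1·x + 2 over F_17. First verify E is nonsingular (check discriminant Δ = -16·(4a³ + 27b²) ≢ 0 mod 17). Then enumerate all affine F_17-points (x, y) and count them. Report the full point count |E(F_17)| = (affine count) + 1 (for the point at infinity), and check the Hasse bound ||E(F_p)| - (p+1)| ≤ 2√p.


Affine points = {(0, 6), (0, 11), (1, 2), (1, 15), (3, 7), (3, 10), (4, 6), (4, 11), (5, 8), (5, 9), (9, 3), (9, 14), (10, 3), (10, 14), (11, 1), (11, 16), (12, 5), (12, 12), (13, 6), (13, 11), (15, 3), (15, 14), (16, 0)}; affine count = 23; |E(F_17)| = 24.

Discriminant check: Δ ∝ 4a³ + 27b² = 4·1³ + 27·2² = 4·1 + 27·4 ≡ 10 (mod 17). Nonzero ⇒ E is nonsingular.
For each x ∈ F_17, compute rhs = x³ + 1·x + 2 mod 17, then count y ∈ F_17 with y² ≡ rhs.
  x = 0: rhs = 2, matching y values: 6, 11 (2 points).
  x = 1: rhs = 4, matching y values: 2, 15 (2 points).
  x = 2: rhs = 12, matching y values: none (0 points).
  x = 3: rhs = 15, matching y values: 7, 10 (2 points).
  x = 4: rhs = 2, matching y values: 6, 11 (2 points).
  x = 5: rhs = 13, matching y values: 8, 9 (2 points).
  x = 6: rhs = 3, matching y values: none (0 points).
  x = 7: rhs = 12, matching y values: none (0 points).
  x = 8: rhs = 12, matching y values: none (0 points).
  x = 9: rhs = 9, matching y values: 3, 14 (2 points).
  x = 10: rhs = 9, matching y values: 3, 14 (2 points).
  x = 11: rhs = 1, matching y values: 1, 16 (2 points).
  x = 12: rhs = 8, matching y values: 5, 12 (2 points).
  x = 13: rhs = 2, matching y values: 6, 11 (2 points).
  x = 14: rhs = 6, matching y values: none (0 points).
  x = 15: rhs = 9, matching y values: 3, 14 (2 points).
  x = 16: rhs = 0, matching y values: 0 (1 points).
Total affine count: 23.
Full point count |E(F_17)| = 23 + 1 = 24.
Hasse bound: |24 − (17+1)| = |6| = 6 ≤ 2√17 ≈ 8.2462 ✓.


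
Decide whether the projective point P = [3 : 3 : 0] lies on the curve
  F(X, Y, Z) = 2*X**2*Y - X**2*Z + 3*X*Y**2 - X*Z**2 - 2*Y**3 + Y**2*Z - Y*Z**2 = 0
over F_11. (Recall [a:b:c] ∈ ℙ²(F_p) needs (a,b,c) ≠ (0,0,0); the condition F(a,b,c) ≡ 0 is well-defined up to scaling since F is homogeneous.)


F(3,3,0) ≡ 4 (mod 11); P is NOT on the curve.

Evaluate F(3, 3, 0) term-by-term (mod 11).
  2*X**2*Y ↦ 2·9·3·1 = 54
  -X**2*Z ↦ -1·9·1·0 = 0
  3*X*Y**2 ↦ 3·3·9·1 = 81
  -X*Z**2 ↦ -1·3·1·0 = 0
  -2*Y**3 ↦ -2·1·27·1 = -54
  Y**2*Z ↦ 1·1·9·0 = 0
  -Y*Z**2 ↦ -1·1·3·0 = 0
Sum: F(3, 3, 0) = (54) + (0) + (81) + (0) + (-54) + (0) + (0) = 81.
Reducing mod 11: 81 ≡ 4 (mod 11).
Since F(a, b, c) ≡ 4 ≠ 0 (mod 11), P does NOT lie on the curve.


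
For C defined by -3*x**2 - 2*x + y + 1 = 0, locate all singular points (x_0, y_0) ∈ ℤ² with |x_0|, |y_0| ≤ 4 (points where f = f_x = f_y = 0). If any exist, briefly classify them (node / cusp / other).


No singular points in the scanned grid; C is smooth there.

Compute partial derivatives:
  f_x = -6*x - 2.
  f_y = 1.
f_y = 1 is a nonzero constant, so f_y never vanishes: no point (x, y) can satisfy f = f_x = f_y = 0. In particular no (x, y) ∈ {−4, ..., 4}² is singular; the curve is smooth.


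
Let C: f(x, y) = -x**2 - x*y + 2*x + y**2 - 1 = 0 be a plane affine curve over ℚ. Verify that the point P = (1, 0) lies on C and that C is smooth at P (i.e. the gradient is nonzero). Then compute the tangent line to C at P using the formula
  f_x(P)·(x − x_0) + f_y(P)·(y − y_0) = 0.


Tangent line at P: -y = 0.

Step 1: f(1, 0) = 0, so P lies on C.
Step 2: partial derivatives
  f_x(x, y) = -2*x - y + 2, f_y(x, y) = -x + 2*y.
  f_x(P) = 0, f_y(P) = -1 (gradient nonzero, so P is smooth).
Step 3: tangent line at P: 0·(x − 1) + -1·(y − 0) = 0.
Expanding: -y = 0.


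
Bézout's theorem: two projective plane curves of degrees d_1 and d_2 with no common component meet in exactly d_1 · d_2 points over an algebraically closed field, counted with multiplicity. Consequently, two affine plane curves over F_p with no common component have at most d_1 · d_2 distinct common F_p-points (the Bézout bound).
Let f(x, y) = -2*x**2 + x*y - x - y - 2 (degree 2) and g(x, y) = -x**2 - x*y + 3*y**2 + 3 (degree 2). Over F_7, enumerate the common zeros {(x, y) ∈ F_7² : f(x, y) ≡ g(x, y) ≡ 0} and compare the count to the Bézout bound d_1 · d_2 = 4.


Common zeros: {(4, 1)}; count = 1; Bézout bound = 4.

deg(f) = 2, deg(g) = 2, so Bézout bound = 4.
Scan x ∈ F_7. For each x, list the y ∈ F_7 with f(x, y) ≡ 0 and those with g(x, y) ≡ 0 (mod 7); the common zeros in that column are the intersection.
  x = 0: f ≡ 0 at y ∈ {5}; g ≡ 0 at y ∈ ∅; common: ∅.
  x = 1: f ≡ 0 at y ∈ ∅; g ≡ 0 at y ∈ ∅; common: ∅.
  x = 2: f ≡ 0 at y ∈ {5}; g ≡ 0 at y ∈ {1, 2}; common: ∅.
  x = 3: f ≡ 0 at y ∈ {1}; g ≡ 0 at y ∈ {2, 6}; common: ∅.
  x = 4: f ≡ 0 at y ∈ {1}; g ≡ 0 at y ∈ {1, 5}; common: {1}.
  x = 5: f ≡ 0 at y ∈ {2}; g ≡ 0 at y ∈ {5, 6}; common: ∅.
  x = 6: f ≡ 0 at y ∈ {2}; g ≡ 0 at y ∈ ∅; common: ∅.
Collecting: common zeros = {(4, 1)}, so the count is 1.
Comparison with the Bézout bound: 1 ≤ 4 = deg(f)·deg(g), as expected for curves with no common component (the affine F_7-count falls short of the bound because intersections may lie at infinity, over extension fields, or carry multiplicity).


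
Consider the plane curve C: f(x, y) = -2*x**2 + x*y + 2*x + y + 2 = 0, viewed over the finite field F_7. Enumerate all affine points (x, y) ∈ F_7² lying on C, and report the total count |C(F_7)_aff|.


Affine F_7-points: {(0, 5), (1, 6), (2, 3), (3, 6), (4, 3), (5, 4)}; count = 6.

For each of the 49 pairs (x, y) ∈ F_7², evaluate f(x, y) mod 7. Record the zeros.
  x = 0: [0↦2, 1↦3, 2↦4, 3↦5, 4↦6, 5↦0, 6↦1]  zeros at y ∈ {5}
  x = 1: [0↦2, 1↦4, 2↦6, 3↦1, 4↦3, 5↦5, 6↦0]  zeros at y ∈ {6}
  x = 2: [0↦5, 1↦1, 2↦4, 3↦0, 4↦3, 5↦6, 6↦2]  zeros at y ∈ {3}
  x = 3: [0↦4, 1↦1, 2↦5, 3↦2, 4↦6, 5↦3, 6↦0]  zeros at y ∈ {6}
  x = 4: [0↦6, 1↦4, 2↦2, 3↦0, 4↦5, 5↦3, 6↦1]  zeros at y ∈ {3}
  x = 5: [0↦4, 1↦3, 2↦2, 3↦1, 4↦0, 5↦6, 6↦5]  zeros at y ∈ {4}
  x = 6: [0↦5, 1↦5, 2↦5, 3↦5, 4↦5, 5↦5, 6↦5]  zeros at y ∈ ∅
Collecting zeros: affine points = {(0, 5), (1, 6), (2, 3), (3, 6), (4, 3), (5, 4)}.
Total count |C(F_7)_aff| = 6.


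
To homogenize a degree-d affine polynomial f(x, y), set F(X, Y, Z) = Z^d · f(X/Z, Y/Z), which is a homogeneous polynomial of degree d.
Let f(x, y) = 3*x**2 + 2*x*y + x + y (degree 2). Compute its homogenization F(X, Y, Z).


F(X, Y, Z) = 3*X**2 + 2*X*Y + X*Z + Y*Z

deg(f) = 2.
Substitute x = X/Z, y = Y/Z into f, then multiply by Z^2.
  monomial 3·x^2·y^0 ↦ 3·X^2·Y^0·Z^0.
  monomial 2·x^1·y^1 ↦ 2·X^1·Y^1·Z^0.
  monomial 1·x^1·y^0 ↦ 1·X^1·Y^0·Z^1.
  monomial 1·x^0·y^1 ↦ 1·X^0·Y^1·Z^1.
Collecting: F(X, Y, Z) = 3*X**2 + 2*X*Y + X*Z + Y*Z.
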